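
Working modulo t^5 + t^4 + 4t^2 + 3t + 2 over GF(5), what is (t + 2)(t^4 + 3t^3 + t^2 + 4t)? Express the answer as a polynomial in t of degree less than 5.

Multiply in GF(5)[t]: (t + 2)·(t^4 + 3t^3 + t^2 + 4t) = t^5 + 2t^3 + t^2 + 3t.
Reduce using t^5 ≡ 4t^4 + t^2 + 2t + 3 (mod t^5 + t^4 + 4t^2 + 3t + 2).
Reduced: 4t^4 + 2t^3 + 2t^2 + 3.

4t^4 + 2t^3 + 2t^2 + 3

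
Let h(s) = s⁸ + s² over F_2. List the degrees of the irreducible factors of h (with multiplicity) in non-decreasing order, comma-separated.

1, 1, 1, 1, 2, 2

Roots in F_2: h(0) = 0 → root; h(1) = 0 → root.
Linear factors from roots: (s), (s + 1).
Complete factorization: h(s) = (s)^2·(s + 1)^2·(s² + s + 1)^2.
Factor degrees with multiplicity: 1 + 1 + 1 + 1 + 2 + 2 = 8.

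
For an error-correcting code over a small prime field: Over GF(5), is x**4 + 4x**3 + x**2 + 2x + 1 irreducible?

Write P(x) = x**4 + 4x**3 + x**2 + 2x + 1.
Check for roots in GF(5): P(0) = 1; P(1) = 4; P(2) = 2; P(3) = 0 → root; P(4) = 2.
P(3) = 0, so (x − 3) divides P(x); P is reducible.

No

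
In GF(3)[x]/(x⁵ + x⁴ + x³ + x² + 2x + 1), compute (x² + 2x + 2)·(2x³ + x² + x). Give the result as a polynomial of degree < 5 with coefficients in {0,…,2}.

2x^3 + 2x^2 + x + 1

Multiply in GF(3)[x]: (x² + 2x + 2)·(2x³ + x² + x) = 2x⁵ + 2x⁴ + x³ + x² + 2x.
Reduce using x⁵ ≡ 2x⁴ + 2x³ + 2x² + x + 2 (mod x⁵ + x⁴ + x³ + x² + 2x + 1).
Reduced: 2x³ + 2x² + x + 1.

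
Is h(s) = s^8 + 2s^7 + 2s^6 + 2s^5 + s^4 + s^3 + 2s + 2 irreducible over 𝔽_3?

Yes

Check for roots in 𝔽_3: h(0) = 2; h(1) = 1; h(2) = 2.
No roots, so no linear factors.
Monic irreducibles of degree 2 over GF(3): s^2 + 1, s^2 + s + 2, s^2 + 2s + 2.
None of them divide h (all give nonzero remainder).
Degree-3 irreducible divisors: test the 8 monic irreducibles of degree 3 over GF(3).
None of them divide h (all give nonzero remainder).
Degree-4 irreducible divisors: test the 18 monic irreducibles of degree 4 over GF(3).
None of them divide h (all give nonzero remainder).
No irreducible factor of degree ≤ 4 exists, so h is irreducible over GF(3).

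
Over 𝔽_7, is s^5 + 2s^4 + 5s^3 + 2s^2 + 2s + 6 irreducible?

Yes

Write m(s) = s^5 + 2s^4 + 5s^3 + 2s^2 + 2s + 6.
Check for roots in 𝔽_7: m(0) = 6; m(1) = 4; m(2) = 3; m(3) = 3; m(4) = 5; m(5) = 5; m(6) = 2.
No roots, so no linear factors.
Degree-2 irreducible divisors: test the 21 monic irreducibles of degree 2 over GF(7).
None of them divide m (all give nonzero remainder).
No irreducible factor of degree ≤ 2 exists, so m is irreducible over GF(7).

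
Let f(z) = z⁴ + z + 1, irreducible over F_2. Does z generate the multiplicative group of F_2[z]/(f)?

|GF(2^4)^×| = 2^4 − 1 = 15. Prime factorization: 15 = 3·5.
f is primitive ⇔ z has order 15 in GF(2)[z]/(f), i.e. z^(15/q) ≠ 1 for each prime q | 15.
z^(5) mod f = z² + z.
z^(3) mod f = z³.
None equal 1, so z has full order 15; f is primitive.

Yes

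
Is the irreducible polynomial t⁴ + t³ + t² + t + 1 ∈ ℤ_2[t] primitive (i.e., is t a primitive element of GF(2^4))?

Write f(t) = t⁴ + t³ + t² + t + 1.
|GF(2^4)^×| = 2^4 − 1 = 15. Prime factorization: 15 = 3·5.
f is primitive ⇔ t has order 15 in GF(2)[t]/(f), i.e. t^(15/q) ≠ 1 for each prime q | 15.
t^(5) mod f = 1
t^(3) mod f = t³.
Since t^(5) = 1, the order of t divides 5 < 15; not primitive.

No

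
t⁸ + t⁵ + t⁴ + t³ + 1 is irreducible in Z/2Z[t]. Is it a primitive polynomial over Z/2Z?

No

Write f(t) = t⁸ + t⁵ + t⁴ + t³ + 1.
|GF(2^8)^×| = 2^8 − 1 = 255. Prime factorization: 255 = 3·5·17.
f is primitive ⇔ t has order 255 in GF(2)[t]/(f), i.e. t^(255/q) ≠ 1 for each prime q | 255.
t^(85) mod f = 1
t^(51) mod f = 1
t^(15) mod f = t⁶ + t³ + t² + t.
Since t^(85) = 1, the order of t divides 85 < 255; not primitive.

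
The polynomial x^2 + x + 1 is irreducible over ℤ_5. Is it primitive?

Write f(x) = x^2 + x + 1.
|GF(5^2)^×| = 5^2 − 1 = 24. Prime factorization: 24 = 2^3·3.
f is primitive ⇔ x has order 24 in GF(5)[x]/(f), i.e. x^(24/q) ≠ 1 for each prime q | 24.
x^(12) mod f = 1
x^(8) mod f = 4x + 4.
Since x^(12) = 1, the order of x divides 12 < 24; not primitive.

No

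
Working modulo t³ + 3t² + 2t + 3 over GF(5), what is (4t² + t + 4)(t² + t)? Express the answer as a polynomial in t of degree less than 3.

Multiply in GF(5)[t]: (4t² + t + 4)·(t² + t) = 4t⁴ + 4t.
Reduce using t³ ≡ 2t² + 3t + 2 (mod t³ + 3t² + 2t + 3).
Reduced: 3t² + t + 1.

3t^2 + t + 1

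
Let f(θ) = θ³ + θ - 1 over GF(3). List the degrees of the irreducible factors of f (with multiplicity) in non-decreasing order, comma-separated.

Roots in GF(3): f(0) = 2; f(1) = 1; f(2) = 0 → root.
Linear factors from roots: (θ + 1).
Complete factorization: f(θ) = (θ + 1)·(θ² - θ - 1).
Factor degrees with multiplicity: 1 + 2 = 3.

1, 2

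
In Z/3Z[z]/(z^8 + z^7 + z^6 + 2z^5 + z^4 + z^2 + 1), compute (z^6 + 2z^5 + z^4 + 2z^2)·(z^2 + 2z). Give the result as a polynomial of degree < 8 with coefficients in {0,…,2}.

z^6 + z^4 + z^3 + 2z^2 + 2

Multiply in Z/3Z[z]: (z^6 + 2z^5 + z^4 + 2z^2)·(z^2 + 2z) = z^8 + z^7 + 2z^6 + 2z^5 + 2z^4 + z^3.
Reduce using z^8 ≡ 2z^7 + 2z^6 + z^5 + 2z^4 + 2z^2 + 2 (mod z^8 + z^7 + z^6 + 2z^5 + z^4 + z^2 + 1).
Reduced: z^6 + z^4 + z^3 + 2z^2 + 2.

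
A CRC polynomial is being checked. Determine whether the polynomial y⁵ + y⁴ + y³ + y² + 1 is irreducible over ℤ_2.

Yes

Write h(y) = y⁵ + y⁴ + y³ + y² + 1.
Check for roots in ℤ_2: h(0) = 1; h(1) = 1.
No roots, so no linear factors.
Monic irreducibles of degree 2 over GF(2): y² + y + 1.
None of them divide h (all give nonzero remainder).
No irreducible factor of degree ≤ 2 exists, so h is irreducible over GF(2).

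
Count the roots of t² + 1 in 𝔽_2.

Write g(t) = t² + 1.
Evaluate at each of the 2 elements of 𝔽_2:
g(0) = 1; g(1) = 0 → root.
Roots: {1}.

1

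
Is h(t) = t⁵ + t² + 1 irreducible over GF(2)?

Yes

Check for roots in GF(2): h(0) = 1; h(1) = 1.
No roots, so no linear factors.
Monic irreducibles of degree 2 over GF(2): t² + t + 1.
None of them divide h (all give nonzero remainder).
No irreducible factor of degree ≤ 2 exists, so h is irreducible over GF(2).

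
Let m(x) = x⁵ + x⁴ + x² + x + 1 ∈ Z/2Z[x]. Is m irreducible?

Check for roots in Z/2Z: m(0) = 1; m(1) = 1.
No roots, so no linear factors.
Monic irreducibles of degree 2 over GF(2): x² + x + 1.
None of them divide m (all give nonzero remainder).
No irreducible factor of degree ≤ 2 exists, so m is irreducible over GF(2).

Yes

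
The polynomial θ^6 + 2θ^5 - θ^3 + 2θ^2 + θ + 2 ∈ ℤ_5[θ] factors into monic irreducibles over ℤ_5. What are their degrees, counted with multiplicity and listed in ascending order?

Write g(θ) = θ^6 + 2θ^5 - θ^3 + 2θ^2 + θ + 2.
Roots in ℤ_5: g(0) = 2; g(1) = 2; g(2) = 2; g(3) = 1; g(4) = 3.
Complete factorization: g(θ) = (θ^6 + 2θ^5 - θ^3 + 2θ^2 + θ + 2).
Factor degrees with multiplicity: 6 = 6.

6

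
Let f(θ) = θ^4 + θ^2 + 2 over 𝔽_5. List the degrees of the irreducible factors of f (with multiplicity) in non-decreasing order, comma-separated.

Roots in 𝔽_5: f(0) = 2; f(1) = 4; f(2) = 2; f(3) = 2; f(4) = 4.
Complete factorization: f(θ) = (θ^4 + θ^2 + 2).
Factor degrees with multiplicity: 4 = 4.

4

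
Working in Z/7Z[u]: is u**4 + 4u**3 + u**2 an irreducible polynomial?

Write h(u) = u**4 + 4u**3 + u**2.
Check for roots in Z/7Z: h(0) = 0 → root; h(1) = 6; h(2) = 3; h(3) = 2; h(4) = 3; h(5) = 2; h(6) = 5.
h(0) = 0, so (u) divides h(u); h is reducible.

No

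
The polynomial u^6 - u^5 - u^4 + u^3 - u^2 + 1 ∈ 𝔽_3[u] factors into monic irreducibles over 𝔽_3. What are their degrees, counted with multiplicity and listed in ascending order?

Write f(u) = u^6 - u^5 - u^4 + u^3 - u^2 + 1.
Roots in 𝔽_3: f(0) = 1; f(1) = 0 → root; f(2) = 0 → root.
Linear factors from roots: (u - 1), (u + 1).
Complete factorization: f(u) = (u + 1)·(u - 1)·(u^4 - u^3 - 1).
Factor degrees with multiplicity: 1 + 1 + 4 = 6.

1, 1, 4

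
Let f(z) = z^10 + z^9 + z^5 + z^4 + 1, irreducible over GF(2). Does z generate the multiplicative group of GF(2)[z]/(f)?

No

|GF(2^10)^×| = 2^10 − 1 = 1023. Prime factorization: 1023 = 3·11·31.
f is primitive ⇔ z has order 1023 in GF(2)[z]/(f), i.e. z^(1023/q) ≠ 1 for each prime q | 1023.
z^(341) mod f = 1
z^(93) mod f = z^7 + z^5 + z^4 + z^2 + 1.
z^(33) mod f = z^7 + z^6 + z^5 + z^4 + z + 1.
Since z^(341) = 1, the order of z divides 341 < 1023; not primitive.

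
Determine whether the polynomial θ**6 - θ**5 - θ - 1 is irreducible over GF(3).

Write h(θ) = θ**6 - θ**5 - θ - 1.
Check for roots in GF(3): h(0) = 2; h(1) = 1; h(2) = 2.
No roots, so no linear factors.
Monic irreducibles of degree 2 over GF(3): θ**2 + 1, θ**2 + θ - 1, θ**2 - θ - 1.
None of them divide h (all give nonzero remainder).
Degree-3 irreducible divisors: test the 8 monic irreducibles of degree 3 over GF(3).
None of them divide h (all give nonzero remainder).
No irreducible factor of degree ≤ 3 exists, so h is irreducible over GF(3).

Yes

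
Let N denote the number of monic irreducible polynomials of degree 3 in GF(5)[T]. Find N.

x^(5^3) − x is the product of all monic irreducibles of degree dividing 3; Möbius inversion gives N = (1/3) Σ μ(3/d)·5^d.
Divisors of 3: 1, 3; μ(3/d) for each: -1, 1.
Σ = − 5^1 + 5^3 = 120.
N = 120/3 = 40.

40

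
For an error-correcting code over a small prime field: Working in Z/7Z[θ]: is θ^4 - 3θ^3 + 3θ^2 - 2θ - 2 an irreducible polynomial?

No

Write m(θ) = θ^4 - 3θ^3 + 3θ^2 - 2θ - 2.
Check for roots in Z/7Z: m(0) = 5; m(1) = 4; m(2) = 5; m(3) = 5; m(4) = 4; m(5) = 5; m(6) = 0 → root.
m(6) = 0, so (θ − 6) divides m(θ); m is reducible.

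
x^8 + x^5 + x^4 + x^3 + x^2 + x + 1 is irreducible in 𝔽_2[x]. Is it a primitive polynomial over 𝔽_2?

Write f(x) = x^8 + x^5 + x^4 + x^3 + x^2 + x + 1.
|GF(2^8)^×| = 2^8 − 1 = 255. Prime factorization: 255 = 3·5·17.
f is primitive ⇔ x has order 255 in GF(2)[x]/(f), i.e. x^(255/q) ≠ 1 for each prime q | 255.
x^(85) mod f = 1
x^(51) mod f = x^7 + x^5 + x^3 + x^2 + x + 1.
x^(15) mod f = x^6 + x^3 + x + 1.
Since x^(85) = 1, the order of x divides 85 < 255; not primitive.

No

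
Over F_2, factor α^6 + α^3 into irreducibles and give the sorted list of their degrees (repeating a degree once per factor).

1, 1, 1, 1, 2

Write h(α) = α^6 + α^3.
Roots in F_2: h(0) = 0 → root; h(1) = 0 → root.
Linear factors from roots: (α), (α + 1).
Complete factorization: h(α) = (α + 1)·(α)^3·(α^2 + α + 1).
Factor degrees with multiplicity: 1 + 1 + 1 + 1 + 2 = 6.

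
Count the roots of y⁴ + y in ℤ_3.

2

Write f(y) = y⁴ + y.
Evaluate at each of the 3 elements of ℤ_3:
f(0) = 0 → root; f(1) = 2; f(2) = 0 → root.
Roots: {0, 2}.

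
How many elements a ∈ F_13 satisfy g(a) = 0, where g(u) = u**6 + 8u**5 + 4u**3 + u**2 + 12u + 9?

1

Evaluate at each of the 13 elements of F_13:
g(0) = 9; g(1) = 9; g(2) = 12; g(3) = 1; g(4) = 7; g(5) = 9; g(6) = 8; g(7) = 2; g(8) = 5; g(9) = 6; g(10) = 11; g(11) = 12; g(12) = 0 → root.
Roots: {12}.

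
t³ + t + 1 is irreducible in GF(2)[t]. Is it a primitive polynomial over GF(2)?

Yes

Write f(t) = t³ + t + 1.
|GF(2^3)^×| = 2^3 − 1 = 7. Prime factorization: 7 = 7.
f is primitive ⇔ t has order 7 in GF(2)[t]/(f), i.e. t^(7/q) ≠ 1 for each prime q | 7.
t^(1) mod f = t.
None equal 1, so t has full order 7; f is primitive.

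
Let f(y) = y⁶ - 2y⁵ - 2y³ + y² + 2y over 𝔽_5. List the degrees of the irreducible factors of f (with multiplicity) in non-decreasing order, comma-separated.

Roots in 𝔽_5: f(0) = 0 → root; f(1) = 0 → root; f(2) = 2; f(3) = 4; f(4) = 4.
Linear factors from roots: (y), (y - 1).
Complete factorization: f(y) = (y)·(y - 1)·(y² - 2)·(y² - y + 1).
Factor degrees with multiplicity: 1 + 1 + 2 + 2 = 6.

1, 1, 2, 2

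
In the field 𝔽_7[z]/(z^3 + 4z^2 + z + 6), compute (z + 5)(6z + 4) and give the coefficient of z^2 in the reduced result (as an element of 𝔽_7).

6

Multiply in 𝔽_7[z]: (z + 5)·(6z + 4) = 6z^2 + 6z + 6.
Reduced: 6z^2 + 6z + 6.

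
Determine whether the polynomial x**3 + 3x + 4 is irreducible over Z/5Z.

Write g(x) = x**3 + 3x + 4.
Check for roots in Z/5Z: g(0) = 4; g(1) = 3; g(2) = 3; g(3) = 0 → root; g(4) = 0 → root.
g(3) = 0, so (x − 3) divides g(x); g is reducible.

No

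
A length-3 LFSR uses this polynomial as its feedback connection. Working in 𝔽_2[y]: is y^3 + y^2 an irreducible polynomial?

Write m(y) = y^3 + y^2.
Check for roots in 𝔽_2: m(0) = 0 → root; m(1) = 0 → root.
m(0) = 0, so (y) divides m(y); m is reducible.

No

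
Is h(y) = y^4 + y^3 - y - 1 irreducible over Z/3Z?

No

Check for roots in Z/3Z: h(0) = 2; h(1) = 0 → root; h(2) = 0 → root.
h(1) = 0, so (y − 1) divides h(y); h is reducible.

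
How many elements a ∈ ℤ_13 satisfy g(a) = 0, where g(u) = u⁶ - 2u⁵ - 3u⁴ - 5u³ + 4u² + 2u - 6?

Evaluate at each of the 13 elements of ℤ_13:
g(0) = 7; g(1) = 4; g(2) = 4; g(3) = 5; g(4) = 12; g(5) = 11; g(6) = 0 → root; g(7) = 12; g(8) = 0 → root; g(9) = 0 → root; g(10) = 0 → root; g(11) = 9; g(12) = 1.
Roots: {6, 8, 9, 10}.

4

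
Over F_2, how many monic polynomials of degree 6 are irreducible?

x^(2^6) − x is the product of all monic irreducibles of degree dividing 6; Möbius inversion gives N = (1/6) Σ μ(6/d)·2^d.
Divisors of 6: 1, 2, 3, 6; μ(6/d) for each: 1, -1, -1, 1.
Σ = 2^1 − 2^2 − 2^3 + 2^6 = 54.
N = 54/6 = 9.

9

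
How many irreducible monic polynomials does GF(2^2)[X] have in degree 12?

Gauss's count: N_{4}(12) = (1/12) Σ_{d|12} μ(12/d)·4^d.
Divisors of 12: 1, 2, 3, 4, 6, 12; μ(12/d) for each: 0, 1, 0, -1, -1, 1.
Σ = 4^2 − 4^4 − 4^6 + 4^12 = 16772880.
N = 16772880/12 = 1397740.

1397740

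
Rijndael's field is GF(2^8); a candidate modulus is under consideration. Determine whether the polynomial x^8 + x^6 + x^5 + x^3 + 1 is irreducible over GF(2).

Write P(x) = x^8 + x^6 + x^5 + x^3 + 1.
Check for roots in GF(2): P(0) = 1; P(1) = 1.
No roots, so no linear factors.
Monic irreducibles of degree 2 over GF(2): x^2 + x + 1.
None of them divide P (all give nonzero remainder).
Monic irreducibles of degree 3 over GF(2): x^3 + x + 1, x^3 + x^2 + 1.
None of them divide P (all give nonzero remainder).
Monic irreducibles of degree 4 over GF(2): x^4 + x + 1, x^4 + x^3 + 1, x^4 + x^3 + x^2 + x + 1.
None of them divide P (all give nonzero remainder).
No irreducible factor of degree ≤ 4 exists, so P is irreducible over GF(2).

Yes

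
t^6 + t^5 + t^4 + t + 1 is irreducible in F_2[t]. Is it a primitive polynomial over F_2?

Write f(t) = t^6 + t^5 + t^4 + t + 1.
|GF(2^6)^×| = 2^6 − 1 = 63. Prime factorization: 63 = 3^2·7.
f is primitive ⇔ t has order 63 in GF(2)[t]/(f), i.e. t^(63/q) ≠ 1 for each prime q | 63.
t^(21) mod f = t^4 + t^3 + 1.
t^(9) mod f = t^5 + t^2 + t + 1.
None equal 1, so t has full order 63; f is primitive.

Yes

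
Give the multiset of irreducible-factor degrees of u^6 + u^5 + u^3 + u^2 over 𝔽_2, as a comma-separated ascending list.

1, 1, 1, 1, 2

Write g(u) = u^6 + u^5 + u^3 + u^2.
Roots in 𝔽_2: g(0) = 0 → root; g(1) = 0 → root.
Linear factors from roots: (u), (u + 1).
Complete factorization: g(u) = (u)^2·(u + 1)^2·(u^2 + u + 1).
Factor degrees with multiplicity: 1 + 1 + 1 + 1 + 2 = 6.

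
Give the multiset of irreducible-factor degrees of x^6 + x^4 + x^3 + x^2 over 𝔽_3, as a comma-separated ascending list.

Write g(x) = x^6 + x^4 + x^3 + x^2.
Roots in 𝔽_3: g(0) = 0 → root; g(1) = 1; g(2) = 2.
Linear factors from roots: (x).
Complete factorization: g(x) = (x)^2·(x^4 + x^2 + x + 1).
Factor degrees with multiplicity: 1 + 1 + 4 = 6.

1, 1, 4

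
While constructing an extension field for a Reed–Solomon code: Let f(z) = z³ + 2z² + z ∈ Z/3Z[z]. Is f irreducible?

Check for roots in Z/3Z: f(0) = 0 → root; f(1) = 1; f(2) = 0 → root.
f(0) = 0, so (z) divides f(z); f is reducible.

No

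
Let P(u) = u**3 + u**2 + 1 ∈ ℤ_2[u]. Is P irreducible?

Yes

Check for roots in ℤ_2: P(0) = 1; P(1) = 1.
No roots. A degree-3 polynomial over a field with no linear factor is irreducible.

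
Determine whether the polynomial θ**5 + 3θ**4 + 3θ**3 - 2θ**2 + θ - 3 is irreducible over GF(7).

Write f(θ) = θ**5 + 3θ**4 + 3θ**3 - 2θ**2 + θ - 3.
Check for roots in GF(7): f(0) = 4; f(1) = 3; f(2) = 4; f(3) = 3; f(4) = 0 → root; f(5) = 0 → root; f(6) = 0 → root.
f(4) = 0, so (θ − 4) divides f(θ); f is reducible.

No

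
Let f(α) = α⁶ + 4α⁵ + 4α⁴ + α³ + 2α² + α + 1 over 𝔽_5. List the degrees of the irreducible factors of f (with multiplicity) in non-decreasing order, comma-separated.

Roots in 𝔽_5: f(0) = 1; f(1) = 4; f(2) = 0 → root; f(3) = 4; f(4) = 2.
Linear factors from roots: (α + 3).
Complete factorization: f(α) = (α + 3)·(α² + 2)·(α³ + α² + 4α + 1).
Factor degrees with multiplicity: 1 + 2 + 3 = 6.

1, 2, 3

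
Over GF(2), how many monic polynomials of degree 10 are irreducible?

99

x^(2^10) − x is the product of all monic irreducibles of degree dividing 10; Möbius inversion gives N = (1/10) Σ μ(10/d)·2^d.
Divisors of 10: 1, 2, 5, 10; μ(10/d) for each: 1, -1, -1, 1.
Σ = 2^1 − 2^2 − 2^5 + 2^10 = 990.
N = 990/10 = 99.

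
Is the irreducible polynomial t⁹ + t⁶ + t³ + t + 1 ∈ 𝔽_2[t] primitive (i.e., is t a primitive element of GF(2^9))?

No

Write f(t) = t⁹ + t⁶ + t³ + t + 1.
|GF(2^9)^×| = 2^9 − 1 = 511. Prime factorization: 511 = 7·73.
f is primitive ⇔ t has order 511 in GF(2)[t]/(f), i.e. t^(511/q) ≠ 1 for each prime q | 511.
t^(73) mod f = 1
t^(7) mod f = t⁷.
Since t^(73) = 1, the order of t divides 73 < 511; not primitive.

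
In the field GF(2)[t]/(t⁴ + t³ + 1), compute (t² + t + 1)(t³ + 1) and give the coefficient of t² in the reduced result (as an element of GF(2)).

1

Multiply in GF(2)[t]: (t² + t + 1)·(t³ + 1) = t⁵ + t⁴ + t³ + t² + t + 1.
Reduce using t⁴ ≡ t³ + 1 (mod t⁴ + t³ + 1).
Reduced: t³ + t² + 1.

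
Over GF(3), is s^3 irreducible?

Write P(s) = s^3.
Check for roots in GF(3): P(0) = 0 → root; P(1) = 1; P(2) = 2.
P(0) = 0, so (s) divides P(s); P is reducible.

No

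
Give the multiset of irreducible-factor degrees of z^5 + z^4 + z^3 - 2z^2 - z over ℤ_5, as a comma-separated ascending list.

1, 1, 1, 2

Write g(z) = z^5 + z^4 + z^3 - 2z^2 - z.
Roots in ℤ_5: g(0) = 0 → root; g(1) = 0 → root; g(2) = 1; g(3) = 0 → root; g(4) = 3.
Linear factors from roots: (z), (z - 1), (z + 2).
Complete factorization: g(z) = (z)·(z + 2)·(z - 1)·(z^2 - 2).
Factor degrees with multiplicity: 1 + 1 + 1 + 2 = 5.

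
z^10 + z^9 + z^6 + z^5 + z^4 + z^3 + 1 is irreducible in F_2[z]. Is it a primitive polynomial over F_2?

Yes

Write f(z) = z^10 + z^9 + z^6 + z^5 + z^4 + z^3 + 1.
|GF(2^10)^×| = 2^10 − 1 = 1023. Prime factorization: 1023 = 3·11·31.
f is primitive ⇔ z has order 1023 in GF(2)[z]/(f), i.e. z^(1023/q) ≠ 1 for each prime q | 1023.
z^(341) mod f = z^9 + z^7 + z^6 + z^4 + z + 1.
z^(93) mod f = z^8 + z^7 + z^6 + z^5 + z^3 + 1.
z^(33) mod f = z^9 + z^8 + z^7 + z^5 + z^4 + z.
None equal 1, so z has full order 1023; f is primitive.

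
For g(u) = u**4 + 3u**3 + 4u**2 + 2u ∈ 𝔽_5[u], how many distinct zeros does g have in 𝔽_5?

4

Evaluate at each of the 5 elements of 𝔽_5:
g(0) = 0 → root; g(1) = 0 → root; g(2) = 0 → root; g(3) = 4; g(4) = 0 → root.
Roots: {0, 1, 2, 4}.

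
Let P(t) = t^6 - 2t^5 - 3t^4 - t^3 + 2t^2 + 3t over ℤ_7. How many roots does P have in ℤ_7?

Evaluate at each of the 7 elements of ℤ_7:
P(0) = 0 → root; P(1) = 0 → root; P(2) = 0 → root; P(3) = 0 → root; P(4) = 0 → root; P(5) = 6; P(6) = 0 → root.
Roots: {0, 1, 2, 3, 4, 6}.

6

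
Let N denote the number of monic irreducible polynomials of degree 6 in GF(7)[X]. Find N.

x^(7^6) − x is the product of all monic irreducibles of degree dividing 6; Möbius inversion gives N = (1/6) Σ μ(6/d)·7^d.
Divisors of 6: 1, 2, 3, 6; μ(6/d) for each: 1, -1, -1, 1.
Σ = 7^1 − 7^2 − 7^3 + 7^6 = 117264.
N = 117264/6 = 19544.

19544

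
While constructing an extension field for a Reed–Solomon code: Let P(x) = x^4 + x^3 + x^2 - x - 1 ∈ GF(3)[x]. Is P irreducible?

Yes

Check for roots in GF(3): P(0) = 2; P(1) = 1; P(2) = 1.
No roots, so no linear factors.
Monic irreducibles of degree 2 over GF(3): x^2 + 1, x^2 + x - 1, x^2 - x - 1.
None of them divide P (all give nonzero remainder).
No irreducible factor of degree ≤ 2 exists, so P is irreducible over GF(3).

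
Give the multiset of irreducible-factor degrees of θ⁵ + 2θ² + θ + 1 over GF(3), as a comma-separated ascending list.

Write f(θ) = θ⁵ + 2θ² + θ + 1.
Roots in GF(3): f(0) = 1; f(1) = 2; f(2) = 1.
Complete factorization: f(θ) = (θ⁵ + 2θ² + θ + 1).
Factor degrees with multiplicity: 5 = 5.

5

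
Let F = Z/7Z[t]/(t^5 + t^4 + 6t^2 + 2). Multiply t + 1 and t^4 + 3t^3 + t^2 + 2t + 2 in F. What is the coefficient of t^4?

Multiply in Z/7Z[t]: (t + 1)·(t^4 + 3t^3 + t^2 + 2t + 2) = t^5 + 4t^4 + 4t^3 + 3t^2 + 4t + 2.
Reduce using t^5 ≡ 6t^4 + t^2 + 5 (mod t^5 + t^4 + 6t^2 + 2).
Reduced: 3t^4 + 4t^3 + 4t^2 + 4t.

3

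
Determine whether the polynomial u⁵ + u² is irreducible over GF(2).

Write f(u) = u⁵ + u².
Check for roots in GF(2): f(0) = 0 → root; f(1) = 0 → root.
f(0) = 0, so (u) divides f(u); f is reducible.

No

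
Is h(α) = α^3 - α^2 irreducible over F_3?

Check for roots in F_3: h(0) = 0 → root; h(1) = 0 → root; h(2) = 1.
h(0) = 0, so (α) divides h(α); h is reducible.

No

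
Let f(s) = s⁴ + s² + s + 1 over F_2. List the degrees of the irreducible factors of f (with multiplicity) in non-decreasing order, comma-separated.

1, 3

Roots in F_2: f(0) = 1; f(1) = 0 → root.
Linear factors from roots: (s + 1).
Complete factorization: f(s) = (s + 1)·(s³ + s² + 1).
Factor degrees with multiplicity: 1 + 3 = 4.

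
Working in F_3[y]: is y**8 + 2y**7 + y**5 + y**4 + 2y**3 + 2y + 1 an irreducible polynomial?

Write h(y) = y**8 + 2y**7 + y**5 + y**4 + 2y**3 + 2y + 1.
Check for roots in F_3: h(0) = 1; h(1) = 1; h(2) = 2.
No roots, so no linear factors.
Monic irreducibles of degree 2 over GF(3): y**2 + 1, y**2 + y + 2, y**2 + 2y + 2.
None of them divide h (all give nonzero remainder).
Degree-3 irreducible divisors: test the 8 monic irreducibles of degree 3 over GF(3).
None of them divide h (all give nonzero remainder).
Degree-4 irreducible divisors: test the 18 monic irreducibles of degree 4 over GF(3).
None of them divide h (all give nonzero remainder).
No irreducible factor of degree ≤ 4 exists, so h is irreducible over GF(3).

Yes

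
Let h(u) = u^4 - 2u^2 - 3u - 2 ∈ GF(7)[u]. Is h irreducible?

Check for roots in GF(7): h(0) = 5; h(1) = 1; h(2) = 0 → root; h(3) = 3; h(4) = 0 → root; h(5) = 5; h(6) = 0 → root.
h(2) = 0, so (u − 2) divides h(u); h is reducible.

No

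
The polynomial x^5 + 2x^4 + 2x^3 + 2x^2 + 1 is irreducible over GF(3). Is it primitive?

No

Write f(x) = x^5 + 2x^4 + 2x^3 + 2x^2 + 1.
|GF(3^5)^×| = 3^5 − 1 = 242. Prime factorization: 242 = 2·11^2.
f is primitive ⇔ x has order 242 in GF(3)[x]/(f), i.e. x^(242/q) ≠ 1 for each prime q | 242.
x^(121) mod f = 2.
x^(22) mod f = 1
Since x^(22) = 1, the order of x divides 22 < 242; not primitive.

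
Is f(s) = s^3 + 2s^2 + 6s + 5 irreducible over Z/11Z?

No

Check each element of Z/11Z for a root: f(0)=5, f(1)=3, f(2)=0, f(3)=2, f(4)=4, f(5)=1, f(6)=10, f(7)=4, f(8)=0, f(9)=4, f(10)=0.
f(2) = 0, so (s − 2) divides f(s); f is reducible.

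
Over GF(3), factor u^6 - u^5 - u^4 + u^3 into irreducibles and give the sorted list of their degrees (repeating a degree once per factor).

1, 1, 1, 1, 1, 1

Write h(u) = u^6 - u^5 - u^4 + u^3.
Roots in GF(3): h(0) = 0 → root; h(1) = 0 → root; h(2) = 0 → root.
Linear factors from roots: (u), (u - 1), (u + 1).
Complete factorization: h(u) = (u + 1)·(u - 1)^2·(u)^3.
Factor degrees with multiplicity: 1 + 1 + 1 + 1 + 1 + 1 = 6.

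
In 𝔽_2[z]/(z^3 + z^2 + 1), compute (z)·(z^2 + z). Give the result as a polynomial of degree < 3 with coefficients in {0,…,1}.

1

Multiply in 𝔽_2[z]: (z)·(z^2 + z) = z^3 + z^2.
Reduce using z^3 ≡ z^2 + 1 (mod z^3 + z^2 + 1).
Reduced: 1.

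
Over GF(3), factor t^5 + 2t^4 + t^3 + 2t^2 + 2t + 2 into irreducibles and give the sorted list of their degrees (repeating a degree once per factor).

Write f(t) = t^5 + 2t^4 + t^3 + 2t^2 + 2t + 2.
Roots in GF(3): f(0) = 2; f(1) = 1; f(2) = 2.
Complete factorization: f(t) = (t^5 + 2t^4 + t^3 + 2t^2 + 2t + 2).
Factor degrees with multiplicity: 5 = 5.

5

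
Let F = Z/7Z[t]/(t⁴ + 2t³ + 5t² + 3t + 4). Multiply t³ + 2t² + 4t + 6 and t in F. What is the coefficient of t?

3

Multiply in Z/7Z[t]: (t³ + 2t² + 4t + 6)·(t) = t⁴ + 2t³ + 4t² + 6t.
Reduce using t⁴ ≡ 5t³ + 2t² + 4t + 3 (mod t⁴ + 2t³ + 5t² + 3t + 4).
Reduced: 6t² + 3t + 3.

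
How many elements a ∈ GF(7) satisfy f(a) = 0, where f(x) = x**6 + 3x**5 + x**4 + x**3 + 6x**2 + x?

3

Evaluate at each of the 7 elements of GF(7):
f(0) = 0 → root; f(1) = 6; f(2) = 0 → root; f(3) = 6; f(4) = 0 → root; f(5) = 5; f(6) = 3.
Roots: {0, 2, 4}.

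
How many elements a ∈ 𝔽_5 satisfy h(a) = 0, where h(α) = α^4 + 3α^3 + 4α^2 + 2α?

Evaluate at each of the 5 elements of 𝔽_5:
h(0) = 0 → root; h(1) = 0 → root; h(2) = 0 → root; h(3) = 4; h(4) = 0 → root.
Roots: {0, 1, 2, 4}.

4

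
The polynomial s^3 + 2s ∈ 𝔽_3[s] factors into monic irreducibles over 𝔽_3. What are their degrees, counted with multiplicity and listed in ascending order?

1, 1, 1

Write h(s) = s^3 + 2s.
Roots in 𝔽_3: h(0) = 0 → root; h(1) = 0 → root; h(2) = 0 → root.
Linear factors from roots: (s), (s + 2), (s + 1).
Complete factorization: h(s) = (s)·(s + 1)·(s + 2).
Factor degrees with multiplicity: 1 + 1 + 1 = 3.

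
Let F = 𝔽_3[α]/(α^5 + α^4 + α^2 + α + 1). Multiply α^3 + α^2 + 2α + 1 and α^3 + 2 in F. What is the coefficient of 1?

Multiply in 𝔽_3[α]: (α^3 + α^2 + 2α + 1)·(α^3 + 2) = α^6 + α^5 + 2α^4 + 2α^2 + α + 2.
Reduce using α^5 ≡ 2α^4 + 2α^2 + 2α + 2 (mod α^5 + α^4 + α^2 + α + 1).
Reduced: 2α^4 + 2α^3 + α^2 + 2.

2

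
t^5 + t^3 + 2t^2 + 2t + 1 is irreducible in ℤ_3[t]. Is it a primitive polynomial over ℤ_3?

Yes

Write f(t) = t^5 + t^3 + 2t^2 + 2t + 1.
|GF(3^5)^×| = 3^5 − 1 = 242. Prime factorization: 242 = 2·11^2.
f is primitive ⇔ t has order 242 in GF(3)[t]/(f), i.e. t^(242/q) ≠ 1 for each prime q | 242.
t^(121) mod f = 2.
t^(22) mod f = t + 1.
None equal 1, so t has full order 242; f is primitive.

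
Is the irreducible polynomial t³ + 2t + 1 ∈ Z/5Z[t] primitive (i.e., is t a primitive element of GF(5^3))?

No

Write f(t) = t³ + 2t + 1.
|GF(5^3)^×| = 5^3 − 1 = 124. Prime factorization: 124 = 2^2·31.
f is primitive ⇔ t has order 124 in GF(5)[t]/(f), i.e. t^(124/q) ≠ 1 for each prime q | 124.
t^(62) mod f = 1
t^(4) mod f = 3t² + 4t.
Since t^(62) = 1, the order of t divides 62 < 124; not primitive.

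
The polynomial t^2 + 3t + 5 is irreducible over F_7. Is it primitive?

Yes

Write f(t) = t^2 + 3t + 5.
|GF(7^2)^×| = 7^2 − 1 = 48. Prime factorization: 48 = 2^4·3.
f is primitive ⇔ t has order 48 in GF(7)[t]/(f), i.e. t^(48/q) ≠ 1 for each prime q | 48.
t^(24) mod f = 6.
t^(16) mod f = 4.
None equal 1, so t has full order 48; f is primitive.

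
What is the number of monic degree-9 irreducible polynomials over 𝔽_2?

Gauss's count: N_{2}(9) = (1/9) Σ_{d|9} μ(9/d)·2^d.
Divisors of 9: 1, 3, 9; μ(9/d) for each: 0, -1, 1.
Σ = − 2^3 + 2^9 = 504.
N = 504/9 = 56.

56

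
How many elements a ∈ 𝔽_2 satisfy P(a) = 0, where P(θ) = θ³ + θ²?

2

Evaluate at each of the 2 elements of 𝔽_2:
P(0) = 0 → root; P(1) = 0 → root.
Roots: {0, 1}.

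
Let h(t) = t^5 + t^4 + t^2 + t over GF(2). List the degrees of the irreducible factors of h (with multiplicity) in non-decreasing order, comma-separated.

1, 1, 1, 2

Roots in GF(2): h(0) = 0 → root; h(1) = 0 → root.
Linear factors from roots: (t), (t + 1).
Complete factorization: h(t) = (t)·(t + 1)^2·(t^2 + t + 1).
Factor degrees with multiplicity: 1 + 1 + 1 + 2 = 5.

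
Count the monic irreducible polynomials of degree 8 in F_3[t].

x^(3^8) − x is the product of all monic irreducibles of degree dividing 8; Möbius inversion gives N = (1/8) Σ μ(8/d)·3^d.
Divisors of 8: 1, 2, 4, 8; μ(8/d) for each: 0, 0, -1, 1.
Σ = − 3^4 + 3^8 = 6480.
N = 6480/8 = 810.

810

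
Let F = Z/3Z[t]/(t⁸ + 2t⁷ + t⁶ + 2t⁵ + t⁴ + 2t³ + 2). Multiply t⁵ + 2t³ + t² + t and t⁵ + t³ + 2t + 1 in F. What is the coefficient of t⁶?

2

Multiply in Z/3Z[t]: (t⁵ + 2t³ + t² + t)·(t⁵ + t³ + 2t + 1) = t¹⁰ + t⁷ + 2t⁶ + 2t⁵ + 2t⁴ + t³ + t.
Reduce using t⁸ ≡ t⁷ + 2t⁶ + t⁵ + 2t⁴ + t³ + 1 (mod t⁸ + 2t⁷ + t⁶ + 2t⁵ + t⁴ + 2t³ + 2).
Reduced: t⁷ + 2t⁶ + 2t⁵ + t³ + t² + 2t.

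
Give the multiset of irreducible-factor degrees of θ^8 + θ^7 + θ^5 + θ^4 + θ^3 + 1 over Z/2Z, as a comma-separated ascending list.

Write h(θ) = θ^8 + θ^7 + θ^5 + θ^4 + θ^3 + 1.
Roots in Z/2Z: h(0) = 1; h(1) = 0 → root.
Linear factors from roots: (θ + 1).
Complete factorization: h(θ) = (θ + 1)·(θ^2 + θ + 1)^2·(θ^3 + θ + 1).
Factor degrees with multiplicity: 1 + 2 + 2 + 3 = 8.

1, 2, 2, 3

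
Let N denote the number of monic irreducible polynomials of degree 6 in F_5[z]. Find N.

x^(5^6) − x is the product of all monic irreducibles of degree dividing 6; Möbius inversion gives N = (1/6) Σ μ(6/d)·5^d.
Divisors of 6: 1, 2, 3, 6; μ(6/d) for each: 1, -1, -1, 1.
Σ = 5^1 − 5^2 − 5^3 + 5^6 = 15480.
N = 15480/6 = 2580.

2580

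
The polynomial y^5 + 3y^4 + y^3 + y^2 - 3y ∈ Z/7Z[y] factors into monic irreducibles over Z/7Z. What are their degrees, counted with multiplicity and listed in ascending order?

Write f(y) = y^5 + 3y^4 + y^3 + y^2 - 3y.
Linear factors from roots: (y).
Complete factorization: f(y) = (y)·(y^2 - 3y + 1)·(y^2 - y - 3).
Factor degrees with multiplicity: 1 + 2 + 2 = 5.

1, 2, 2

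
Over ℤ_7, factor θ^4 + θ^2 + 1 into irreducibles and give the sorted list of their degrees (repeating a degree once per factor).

Write h(θ) = θ^4 + θ^2 + 1.
Linear factors from roots: (θ - 2), (θ - 3), (θ + 3), (θ + 2).
Complete factorization: h(θ) = (θ + 2)·(θ + 3)·(θ - 3)·(θ - 2).
Factor degrees with multiplicity: 1 + 1 + 1 + 1 = 4.

1, 1, 1, 1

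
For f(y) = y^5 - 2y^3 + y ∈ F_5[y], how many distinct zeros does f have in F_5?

3

Evaluate at each of the 5 elements of F_5:
f(0) = 0 → root; f(1) = 0 → root; f(2) = 3; f(3) = 2; f(4) = 0 → root.
Roots: {0, 1, 4}.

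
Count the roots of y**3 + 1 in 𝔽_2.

Write h(y) = y**3 + 1.
Evaluate at each of the 2 elements of 𝔽_2:
h(0) = 1; h(1) = 0 → root.
Roots: {1}.

1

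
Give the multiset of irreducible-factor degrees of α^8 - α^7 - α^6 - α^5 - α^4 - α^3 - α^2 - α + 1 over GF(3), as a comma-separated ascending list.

1, 1, 2, 2, 2

Write h(α) = α^8 - α^7 - α^6 - α^5 - α^4 - α^3 - α^2 - α + 1.
Roots in GF(3): h(0) = 1; h(1) = 1; h(2) = 0 → root.
Linear factors from roots: (α + 1).
Complete factorization: h(α) = (α + 1)^2·(α^2 + 1)·(α^2 + α - 1)·(α^2 - α - 1).
Factor degrees with multiplicity: 1 + 1 + 2 + 2 + 2 = 8.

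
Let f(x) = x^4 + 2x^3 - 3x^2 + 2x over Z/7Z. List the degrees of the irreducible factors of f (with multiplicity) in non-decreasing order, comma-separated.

1, 3

Linear factors from roots: (x).
Complete factorization: f(x) = (x)·(x^3 + 2x^2 - 3x + 2).
Factor degrees with multiplicity: 1 + 3 = 4.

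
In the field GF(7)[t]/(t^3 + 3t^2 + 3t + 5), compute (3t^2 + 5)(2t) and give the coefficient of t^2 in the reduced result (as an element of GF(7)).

Multiply in GF(7)[t]: (3t^2 + 5)·(2t) = 6t^3 + 3t.
Reduce using t^3 ≡ 4t^2 + 4t + 2 (mod t^3 + 3t^2 + 3t + 5).
Reduced: 3t^2 + 6t + 5.

3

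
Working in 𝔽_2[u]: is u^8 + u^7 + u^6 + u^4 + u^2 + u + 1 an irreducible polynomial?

Write m(u) = u^8 + u^7 + u^6 + u^4 + u^2 + u + 1.
Check for roots in 𝔽_2: m(0) = 1; m(1) = 1.
No roots, so no linear factors.
Monic irreducibles of degree 2 over GF(2): u^2 + u + 1.
None of them divide m (all give nonzero remainder).
Monic irreducibles of degree 3 over GF(2): u^3 + u + 1, u^3 + u^2 + 1.
None of them divide m (all give nonzero remainder).
Monic irreducibles of degree 4 over GF(2): u^4 + u + 1, u^4 + u^3 + 1, u^4 + u^3 + u^2 + u + 1.
None of them divide m (all give nonzero remainder).
No irreducible factor of degree ≤ 4 exists, so m is irreducible over GF(2).

Yes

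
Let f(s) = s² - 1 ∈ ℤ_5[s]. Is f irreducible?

Check for roots in ℤ_5: f(0) = 4; f(1) = 0 → root; f(2) = 3; f(3) = 3; f(4) = 0 → root.
f(1) = 0, so (s − 1) divides f(s); f is reducible.

No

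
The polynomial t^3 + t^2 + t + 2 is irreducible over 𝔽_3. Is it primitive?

No

Write f(t) = t^3 + t^2 + t + 2.
|GF(3^3)^×| = 3^3 − 1 = 26. Prime factorization: 26 = 2·13.
f is primitive ⇔ t has order 26 in GF(3)[t]/(f), i.e. t^(26/q) ≠ 1 for each prime q | 26.
t^(13) mod f = 1
t^(2) mod f = t^2.
Since t^(13) = 1, the order of t divides 13 < 26; not primitive.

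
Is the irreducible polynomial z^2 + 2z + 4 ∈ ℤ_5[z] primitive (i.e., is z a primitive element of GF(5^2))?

No

Write f(z) = z^2 + 2z + 4.
|GF(5^2)^×| = 5^2 − 1 = 24. Prime factorization: 24 = 2^3·3.
f is primitive ⇔ z has order 24 in GF(5)[z]/(f), i.e. z^(24/q) ≠ 1 for each prime q | 24.
z^(12) mod f = 1
z^(8) mod f = 2z + 4.
Since z^(12) = 1, the order of z divides 12 < 24; not primitive.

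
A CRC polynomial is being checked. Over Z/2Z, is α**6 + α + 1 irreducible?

Yes

Write f(α) = α**6 + α + 1.
Check for roots in Z/2Z: f(0) = 1; f(1) = 1.
No roots, so no linear factors.
Monic irreducibles of degree 2 over GF(2): α**2 + α + 1.
None of them divide f (all give nonzero remainder).
Monic irreducibles of degree 3 over GF(2): α**3 + α + 1, α**3 + α**2 + 1.
None of them divide f (all give nonzero remainder).
No irreducible factor of degree ≤ 3 exists, so f is irreducible over GF(2).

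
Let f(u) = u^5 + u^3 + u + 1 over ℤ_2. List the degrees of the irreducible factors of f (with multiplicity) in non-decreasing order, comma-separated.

1, 4

Roots in ℤ_2: f(0) = 1; f(1) = 0 → root.
Linear factors from roots: (u + 1).
Complete factorization: f(u) = (u + 1)·(u^4 + u^3 + 1).
Factor degrees with multiplicity: 1 + 4 = 5.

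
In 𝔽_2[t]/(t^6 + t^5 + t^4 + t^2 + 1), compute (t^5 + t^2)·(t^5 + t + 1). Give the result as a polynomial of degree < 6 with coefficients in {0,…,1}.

Multiply in 𝔽_2[t]: (t^5 + t^2)·(t^5 + t + 1) = t^10 + t^7 + t^6 + t^5 + t^3 + t^2.
Reduce using t^6 ≡ t^5 + t^4 + t^2 + 1 (mod t^6 + t^5 + t^4 + t^2 + 1).
Reduced: t^4 + t^2.

t^4 + t^2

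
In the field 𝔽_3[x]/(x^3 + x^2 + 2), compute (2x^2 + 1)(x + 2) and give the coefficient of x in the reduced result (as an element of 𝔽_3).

1

Multiply in 𝔽_3[x]: (2x^2 + 1)·(x + 2) = 2x^3 + x^2 + x + 2.
Reduce using x^3 ≡ 2x^2 + 1 (mod x^3 + x^2 + 2).
Reduced: 2x^2 + x + 1.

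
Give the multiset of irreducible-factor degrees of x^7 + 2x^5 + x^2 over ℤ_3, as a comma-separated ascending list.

1, 1, 2, 3

Write f(x) = x^7 + 2x^5 + x^2.
Roots in ℤ_3: f(0) = 0 → root; f(1) = 1; f(2) = 1.
Linear factors from roots: (x).
Complete factorization: f(x) = (x)^2·(x^2 + 2x + 2)·(x^3 + x^2 + x + 2).
Factor degrees with multiplicity: 1 + 1 + 2 + 3 = 7.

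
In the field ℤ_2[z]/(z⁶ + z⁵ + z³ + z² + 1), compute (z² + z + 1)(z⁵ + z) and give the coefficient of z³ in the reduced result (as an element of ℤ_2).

Multiply in ℤ_2[z]: (z² + z + 1)·(z⁵ + z) = z⁷ + z⁶ + z⁵ + z³ + z² + z.
Reduce using z⁶ ≡ z⁵ + z³ + z² + 1 (mod z⁶ + z⁵ + z³ + z² + 1).
Reduced: z⁵ + z⁴ + z².

0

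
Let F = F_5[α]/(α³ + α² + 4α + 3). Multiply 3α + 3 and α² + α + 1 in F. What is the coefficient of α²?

Multiply in F_5[α]: (3α + 3)·(α² + α + 1) = 3α³ + α² + α + 3.
Reduce using α³ ≡ 4α² + α + 2 (mod α³ + α² + 4α + 3).
Reduced: 3α² + 4α + 4.

3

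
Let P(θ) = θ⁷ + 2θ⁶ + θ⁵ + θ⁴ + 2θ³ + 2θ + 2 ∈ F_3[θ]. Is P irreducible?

Yes

Check for roots in F_3: P(0) = 2; P(1) = 2; P(2) = 2.
No roots, so no linear factors.
Monic irreducibles of degree 2 over GF(3): θ² + 1, θ² + θ + 2, θ² + 2θ + 2.
None of them divide P (all give nonzero remainder).
Degree-3 irreducible divisors: test the 8 monic irreducibles of degree 3 over GF(3).
None of them divide P (all give nonzero remainder).
No irreducible factor of degree ≤ 3 exists, so P is irreducible over GF(3).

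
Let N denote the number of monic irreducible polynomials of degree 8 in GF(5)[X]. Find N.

Gauss's count: N_{5}(8) = (1/8) Σ_{d|8} μ(8/d)·5^d.
Divisors of 8: 1, 2, 4, 8; μ(8/d) for each: 0, 0, -1, 1.
Σ = − 5^4 + 5^8 = 390000.
N = 390000/8 = 48750.

48750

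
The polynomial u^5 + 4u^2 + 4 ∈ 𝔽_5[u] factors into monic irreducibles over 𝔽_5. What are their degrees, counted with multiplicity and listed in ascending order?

Write g(u) = u^5 + 4u^2 + 4.
Roots in 𝔽_5: g(0) = 4; g(1) = 4; g(2) = 2; g(3) = 3; g(4) = 2.
Complete factorization: g(u) = (u^2 + u + 2)·(u^3 + 4u^2 + 4u + 2).
Factor degrees with multiplicity: 2 + 3 = 5.

2, 3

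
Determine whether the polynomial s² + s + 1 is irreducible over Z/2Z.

Write P(s) = s² + s + 1.
Check for roots in Z/2Z: P(0) = 1; P(1) = 1.
No roots. A degree-2 polynomial over a field with no linear factor is irreducible.

Yes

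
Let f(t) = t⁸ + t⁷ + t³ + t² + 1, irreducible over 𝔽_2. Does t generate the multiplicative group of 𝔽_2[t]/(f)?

Yes

|GF(2^8)^×| = 2^8 − 1 = 255. Prime factorization: 255 = 3·5·17.
f is primitive ⇔ t has order 255 in GF(2)[t]/(f), i.e. t^(255/q) ≠ 1 for each prime q | 255.
t^(85) mod f = t⁶ + t³ + t² + t.
t^(51) mod f = t⁵ + t⁴ + t² + 1.
t^(15) mod f = t⁷ + t⁶ + t⁴ + t³.
None equal 1, so t has full order 255; f is primitive.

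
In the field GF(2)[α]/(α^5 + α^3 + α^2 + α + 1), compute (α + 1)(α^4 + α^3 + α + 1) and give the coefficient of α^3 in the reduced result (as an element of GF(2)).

0

Multiply in GF(2)[α]: (α + 1)·(α^4 + α^3 + α + 1) = α^5 + α^3 + α^2 + 1.
Reduce using α^5 ≡ α^3 + α^2 + α + 1 (mod α^5 + α^3 + α^2 + α + 1).
Reduced: α.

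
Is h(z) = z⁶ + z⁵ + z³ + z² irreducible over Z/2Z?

No

Check for roots in Z/2Z: h(0) = 0 → root; h(1) = 0 → root.
h(0) = 0, so (z) divides h(z); h is reducible.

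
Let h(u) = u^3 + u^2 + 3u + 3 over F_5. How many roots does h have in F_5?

1

Evaluate at each of the 5 elements of F_5:
h(0) = 3; h(1) = 3; h(2) = 1; h(3) = 3; h(4) = 0 → root.
Roots: {4}.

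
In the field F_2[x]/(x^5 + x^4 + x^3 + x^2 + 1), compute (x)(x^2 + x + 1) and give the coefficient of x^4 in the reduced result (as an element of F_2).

0

Multiply in F_2[x]: (x)·(x^2 + x + 1) = x^3 + x^2 + x.
Reduced: x^3 + x^2 + x.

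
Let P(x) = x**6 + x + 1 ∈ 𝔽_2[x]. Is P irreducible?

Yes

Check for roots in 𝔽_2: P(0) = 1; P(1) = 1.
No roots, so no linear factors.
Monic irreducibles of degree 2 over GF(2): x**2 + x + 1.
None of them divide P (all give nonzero remainder).
Monic irreducibles of degree 3 over GF(2): x**3 + x + 1, x**3 + x**2 + 1.
None of them divide P (all give nonzero remainder).
No irreducible factor of degree ≤ 3 exists, so P is irreducible over GF(2).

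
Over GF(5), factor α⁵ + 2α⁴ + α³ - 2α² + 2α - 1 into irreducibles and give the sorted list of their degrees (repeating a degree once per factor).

Write h(α) = α⁵ + 2α⁴ + α³ - 2α² + 2α - 1.
Roots in GF(5): h(0) = 4; h(1) = 3; h(2) = 2; h(3) = 4; h(4) = 0 → root.
Linear factors from roots: (α + 1).
Complete factorization: h(α) = (α + 1)·(α² - 2α - 2)^2.
Factor degrees with multiplicity: 1 + 2 + 2 = 5.

1, 2, 2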